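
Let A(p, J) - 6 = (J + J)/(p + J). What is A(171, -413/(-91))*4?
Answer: 27620/1141 ≈ 24.207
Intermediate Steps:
A(p, J) = 6 + 2*J/(J + p) (A(p, J) = 6 + (J + J)/(p + J) = 6 + (2*J)/(J + p) = 6 + 2*J/(J + p))
A(171, -413/(-91))*4 = (2*(3*171 + 4*(-413/(-91)))/(-413/(-91) + 171))*4 = (2*(513 + 4*(-413*(-1/91)))/(-413*(-1/91) + 171))*4 = (2*(513 + 4*(59/13))/(59/13 + 171))*4 = (2*(513 + 236/13)/(2282/13))*4 = (2*(13/2282)*(6905/13))*4 = (6905/1141)*4 = 27620/1141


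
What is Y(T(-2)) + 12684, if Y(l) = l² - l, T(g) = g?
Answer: 12690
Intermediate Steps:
Y(T(-2)) + 12684 = -2*(-1 - 2) + 12684 = -2*(-3) + 12684 = 6 + 12684 = 12690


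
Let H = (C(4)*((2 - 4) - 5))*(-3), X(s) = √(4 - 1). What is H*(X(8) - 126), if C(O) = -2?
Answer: 5292 - 42*√3 ≈ 5219.3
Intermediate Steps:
X(s) = √3
H = -42 (H = -2*((2 - 4) - 5)*(-3) = -2*(-2 - 5)*(-3) = -2*(-7)*(-3) = 14*(-3) = -42)
H*(X(8) - 126) = -42*(√3 - 126) = -42*(-126 + √3) = 5292 - 42*√3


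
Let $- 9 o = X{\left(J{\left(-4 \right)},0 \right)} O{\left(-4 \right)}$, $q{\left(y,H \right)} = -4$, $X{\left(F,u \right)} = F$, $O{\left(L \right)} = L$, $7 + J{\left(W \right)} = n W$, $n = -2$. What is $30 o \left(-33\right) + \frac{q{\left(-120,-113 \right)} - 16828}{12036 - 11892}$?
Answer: $- \frac{5012}{9} \approx -556.89$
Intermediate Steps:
$J{\left(W \right)} = -7 - 2 W$
$o = \frac{4}{9}$ ($o = - \frac{\left(-7 - -8\right) \left(-4\right)}{9} = - \frac{\left(-7 + 8\right) \left(-4\right)}{9} = - \frac{1 \left(-4\right)}{9} = \left(- \frac{1}{9}\right) \left(-4\right) = \frac{4}{9} \approx 0.44444$)
$30 o \left(-33\right) + \frac{q{\left(-120,-113 \right)} - 16828}{12036 - 11892} = 30 \cdot \frac{4}{9} \left(-33\right) + \frac{-4 - 16828}{12036 - 11892} = \frac{40}{3} \left(-33\right) - \frac{16832}{144} = -440 - \frac{1052}{9} = - \frac{5012}{9}$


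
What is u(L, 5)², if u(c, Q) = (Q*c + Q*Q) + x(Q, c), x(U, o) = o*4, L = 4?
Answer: 3721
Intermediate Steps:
x(U, o) = 4*o
u(c, Q) = Q² + 4*c + Q*c (u(c, Q) = (Q*c + Q*Q) + 4*c = (Q*c + Q²) + 4*c = (Q² + Q*c) + 4*c = Q² + 4*c + Q*c)
u(L, 5)² = (5² + 4*4 + 5*4)² = (25 + 16 + 20)² = 61² = 3721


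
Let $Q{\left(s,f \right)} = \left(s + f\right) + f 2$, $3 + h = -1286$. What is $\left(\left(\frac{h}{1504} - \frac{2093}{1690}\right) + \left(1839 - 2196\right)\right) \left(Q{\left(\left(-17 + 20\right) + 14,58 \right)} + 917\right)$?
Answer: $- \frac{9724134029}{24440} \approx -3.9788 \cdot 10^{5}$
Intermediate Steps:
$h = -1289$ ($h = -3 - 1286 = -1289$)
$Q{\left(s,f \right)} = s + 3 f$ ($Q{\left(s,f \right)} = \left(f + s\right) + 2 f = s + 3 f$)
$\left(\left(\frac{h}{1504} - \frac{2093}{1690}\right) + \left(1839 - 2196\right)\right) \left(Q{\left(\left(-17 + 20\right) + 14,58 \right)} + 917\right) = \left(\left(- \frac{1289}{1504} - \frac{2093}{1690}\right) + \left(1839 - 2196\right)\right) \left(\left(\left(\left(-17 + 20\right) + 14\right) + 3 \cdot 58\right) + 917\right) = \left(\left(\left(-1289\right) \frac{1}{1504} - \frac{161}{130}\right) - 357\right) \left(\left(\left(3 + 14\right) + 174\right) + 917\right) = \left(\left(- \frac{1289}{1504} - \frac{161}{130}\right) - 357\right) \left(\left(17 + 174\right) + 917\right) = \left(- \frac{204857}{97760} - 357\right) \left(191 + 917\right) = \left(- \frac{35105177}{97760}\right) 1108 = - \frac{9724134029}{24440}$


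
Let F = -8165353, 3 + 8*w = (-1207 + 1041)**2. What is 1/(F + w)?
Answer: -8/65295271 ≈ -1.2252e-7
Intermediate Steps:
w = 27553/8 (w = -3/8 + (-1207 + 1041)**2/8 = -3/8 + (1/8)*(-166)**2 = -3/8 + (1/8)*27556 = -3/8 + 6889/2 = 27553/8 ≈ 3444.1)
1/(F + w) = 1/(-8165353 + 27553/8) = 1/(-65295271/8) = -8/65295271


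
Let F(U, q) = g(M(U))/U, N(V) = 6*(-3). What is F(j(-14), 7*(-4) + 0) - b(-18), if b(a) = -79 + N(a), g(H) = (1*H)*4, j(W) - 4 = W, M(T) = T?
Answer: 101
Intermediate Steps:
j(W) = 4 + W
g(H) = 4*H (g(H) = H*4 = 4*H)
N(V) = -18
F(U, q) = 4 (F(U, q) = (4*U)/U = 4)
b(a) = -97 (b(a) = -79 - 18 = -97)
F(j(-14), 7*(-4) + 0) - b(-18) = 4 - 1*(-97) = 4 + 97 = 101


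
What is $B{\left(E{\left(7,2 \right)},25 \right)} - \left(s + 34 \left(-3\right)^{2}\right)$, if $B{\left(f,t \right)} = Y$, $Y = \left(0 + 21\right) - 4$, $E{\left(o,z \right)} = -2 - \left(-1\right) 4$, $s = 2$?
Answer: $-291$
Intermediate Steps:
$E{\left(o,z \right)} = 2$ ($E{\left(o,z \right)} = -2 - -4 = -2 + 4 = 2$)
$Y = 17$ ($Y = 21 - 4 = 17$)
$B{\left(f,t \right)} = 17$
$B{\left(E{\left(7,2 \right)},25 \right)} - \left(s + 34 \left(-3\right)^{2}\right) = 17 - \left(2 + 34 \left(-3\right)^{2}\right) = 17 - \left(2 + 34 \cdot 9\right) = 17 - \left(2 + 306\right) = 17 - 308 = -291$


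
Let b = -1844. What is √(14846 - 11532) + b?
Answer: -1844 + √3314 ≈ -1786.4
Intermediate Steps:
√(14846 - 11532) + b = √(14846 - 11532) - 1844 = √3314 - 1844 = -1844 + √3314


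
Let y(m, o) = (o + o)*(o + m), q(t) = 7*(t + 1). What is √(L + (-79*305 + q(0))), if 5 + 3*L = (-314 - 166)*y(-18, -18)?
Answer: I*√2083047/3 ≈ 481.09*I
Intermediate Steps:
q(t) = 7 + 7*t (q(t) = 7*(1 + t) = 7 + 7*t)
y(m, o) = 2*o*(m + o) (y(m, o) = (2*o)*(m + o) = 2*o*(m + o))
L = -622085/3 (L = -5/3 + ((-314 - 166)*(2*(-18)*(-18 - 18)))/3 = -5/3 + (-960*(-18)*(-36))/3 = -5/3 + (-480*1296)/3 = -5/3 + (⅓)*(-622080) = -5/3 - 207360 = -622085/3 ≈ -2.0736e+5)
√(L + (-79*305 + q(0))) = √(-622085/3 + (-79*305 + (7 + 7*0))) = √(-622085/3 + (-24095 + (7 + 0))) = √(-622085/3 + (-24095 + 7)) = √(-622085/3 - 24088) = √(-694349/3) = I*√2083047/3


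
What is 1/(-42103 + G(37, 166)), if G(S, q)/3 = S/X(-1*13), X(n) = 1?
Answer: -1/41992 ≈ -2.3814e-5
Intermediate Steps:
G(S, q) = 3*S (G(S, q) = 3*(S/1) = 3*(S*1) = 3*S)
1/(-42103 + G(37, 166)) = 1/(-42103 + 3*37) = 1/(-42103 + 111) = 1/(-41992) = -1/41992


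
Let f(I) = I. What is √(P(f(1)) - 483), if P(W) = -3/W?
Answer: 9*I*√6 ≈ 22.045*I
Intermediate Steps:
√(P(f(1)) - 483) = √(-3/1 - 483) = √(-3*1 - 483) = √(-3 - 483) = √(-486) = 9*I*√6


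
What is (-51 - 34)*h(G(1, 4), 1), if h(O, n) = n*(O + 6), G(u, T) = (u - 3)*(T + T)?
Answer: 850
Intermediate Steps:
G(u, T) = 2*T*(-3 + u) (G(u, T) = (-3 + u)*(2*T) = 2*T*(-3 + u))
h(O, n) = n*(6 + O)
(-51 - 34)*h(G(1, 4), 1) = (-51 - 34)*(1*(6 + 2*4*(-3 + 1))) = -85*(6 + 2*4*(-2)) = -85*(6 - 16) = -85*(-10) = 850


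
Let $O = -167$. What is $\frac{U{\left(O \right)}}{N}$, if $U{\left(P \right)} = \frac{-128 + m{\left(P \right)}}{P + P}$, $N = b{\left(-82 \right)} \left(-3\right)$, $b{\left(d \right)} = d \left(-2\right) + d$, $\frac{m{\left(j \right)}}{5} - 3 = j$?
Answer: $- \frac{79}{6847} \approx -0.011538$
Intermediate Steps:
$m{\left(j \right)} = 15 + 5 j$
$b{\left(d \right)} = - d$ ($b{\left(d \right)} = - 2 d + d = - d$)
$N = -246$ ($N = \left(-1\right) \left(-82\right) \left(-3\right) = 82 \left(-3\right) = -246$)
$U{\left(P \right)} = \frac{-113 + 5 P}{2 P}$ ($U{\left(P \right)} = \frac{-128 + \left(15 + 5 P\right)}{P + P} = \frac{-113 + 5 P}{2 P}$)
$\frac{U{\left(O \right)}}{N} = \frac{\frac{1}{2} \frac{1}{-167} \left(-113 + 5 \left(-167\right)\right)}{-246} = \frac{1}{2} \left(- \frac{1}{167}\right) \left(-113 - 835\right) \left(- \frac{1}{246}\right) = \frac{1}{2} \left(- \frac{1}{167}\right) \left(-948\right) \left(- \frac{1}{246}\right) = \frac{474}{167} \left(- \frac{1}{246}\right) = - \frac{79}{6847}$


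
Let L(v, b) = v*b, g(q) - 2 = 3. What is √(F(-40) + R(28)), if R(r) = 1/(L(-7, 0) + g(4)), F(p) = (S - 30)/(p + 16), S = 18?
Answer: √70/10 ≈ 0.83666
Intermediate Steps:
g(q) = 5 (g(q) = 2 + 3 = 5)
L(v, b) = b*v
F(p) = -12/(16 + p) (F(p) = (18 - 30)/(p + 16) = -12/(16 + p))
R(r) = ⅕ (R(r) = 1/(0*(-7) + 5) = 1/(0 + 5) = 1/5 = ⅕)
√(F(-40) + R(28)) = √(-12/(16 - 40) + ⅕) = √(-12/(-24) + ⅕) = √(-12*(-1/24) + ⅕) = √(½ + ⅕) = √(7/10) = √70/10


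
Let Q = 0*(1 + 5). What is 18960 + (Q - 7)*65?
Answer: 18505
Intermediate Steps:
Q = 0 (Q = 0*6 = 0)
18960 + (Q - 7)*65 = 18960 + (0 - 7)*65 = 18960 - 7*65 = 18960 - 455 = 18505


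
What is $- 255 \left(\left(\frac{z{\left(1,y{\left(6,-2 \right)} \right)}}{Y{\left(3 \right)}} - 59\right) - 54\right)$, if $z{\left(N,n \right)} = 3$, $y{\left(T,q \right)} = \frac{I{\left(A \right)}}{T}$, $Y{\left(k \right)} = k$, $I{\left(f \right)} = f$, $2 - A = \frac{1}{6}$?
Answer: $28560$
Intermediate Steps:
$A = \frac{11}{6}$ ($A = 2 - \frac{1}{6} = \frac{11}{6} \approx 1.8333$)
$y{\left(T,q \right)} = \frac{11}{6 T}$
$- 255 \left(\left(\frac{z{\left(1,y{\left(6,-2 \right)} \right)}}{Y{\left(3 \right)}} - 59\right) - 54\right) = - 255 \left(\left(\frac{3}{3} - 59\right) - 54\right) = - 255 \left(\left(3 \cdot \frac{1}{3} - 59\right) - 54\right) = - 255 \left(\left(1 - 59\right) - 54\right) = - 255 \left(-58 - 54\right) = \left(-255\right) \left(-112\right) = 28560$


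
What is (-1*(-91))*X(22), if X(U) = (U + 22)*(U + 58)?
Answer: 320320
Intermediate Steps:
X(U) = (22 + U)*(58 + U)
(-1*(-91))*X(22) = (-1*(-91))*(1276 + 22² + 80*22) = 91*(1276 + 484 + 1760) = 91*3520 = 320320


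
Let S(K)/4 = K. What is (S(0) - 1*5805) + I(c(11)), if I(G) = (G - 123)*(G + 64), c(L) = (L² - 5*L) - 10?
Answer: -13845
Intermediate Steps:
S(K) = 4*K
c(L) = -10 + L² - 5*L
I(G) = (-123 + G)*(64 + G)
(S(0) - 1*5805) + I(c(11)) = (4*0 - 1*5805) + (-7872 + (-10 + 11² - 5*11)² - 59*(-10 + 11² - 5*11)) = (0 - 5805) + (-7872 + (-10 + 121 - 55)² - 59*(-10 + 121 - 55)) = -5805 + (-7872 + 56² - 59*56) = -5805 + (-7872 + 3136 - 3304) = -5805 - 8040 = -13845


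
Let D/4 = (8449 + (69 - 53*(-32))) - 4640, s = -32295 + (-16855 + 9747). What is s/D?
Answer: -39403/22296 ≈ -1.7673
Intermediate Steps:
s = -39403 (s = -32295 - 7108 = -39403)
D = 22296 (D = 4*((8449 + (69 - 53*(-32))) - 4640) = 4*((8449 + (69 + 1696)) - 4640) = 4*((8449 + 1765) - 4640) = 4*(10214 - 4640) = 4*5574 = 22296)
s/D = -39403/22296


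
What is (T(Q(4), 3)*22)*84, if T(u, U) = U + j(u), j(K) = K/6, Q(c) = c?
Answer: 6776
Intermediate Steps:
j(K) = K/6 (j(K) = K*(⅙) = K/6)
T(u, U) = U + u/6
(T(Q(4), 3)*22)*84 = ((3 + (⅙)*4)*22)*84 = ((3 + ⅔)*22)*84 = ((11/3)*22)*84 = (242/3)*84 = 6776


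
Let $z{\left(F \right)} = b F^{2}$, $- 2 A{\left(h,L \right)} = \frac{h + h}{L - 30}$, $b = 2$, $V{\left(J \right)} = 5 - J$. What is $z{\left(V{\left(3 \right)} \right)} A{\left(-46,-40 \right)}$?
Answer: $- \frac{184}{35} \approx -5.2571$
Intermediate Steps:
$A{\left(h,L \right)} = - \frac{h}{-30 + L}$ ($A{\left(h,L \right)} = - \frac{\left(h + h\right) \frac{1}{L - 30}}{2} = - \frac{2 h \frac{1}{-30 + L}}{2} = - \frac{h}{-30 + L}$)
$z{\left(F \right)} = 2 F^{2}$
$z{\left(V{\left(3 \right)} \right)} A{\left(-46,-40 \right)} = 2 \left(5 - 3\right)^{2} \left(\left(-1\right) \left(-46\right) \frac{1}{-30 - 40}\right) = 2 \left(5 - 3\right)^{2} \left(\left(-1\right) \left(-46\right) \frac{1}{-70}\right) = 2 \cdot 2^{2} \left(\left(-1\right) \left(-46\right) \left(- \frac{1}{70}\right)\right) = 2 \cdot 4 \left(- \frac{23}{35}\right) = 8 \left(- \frac{23}{35}\right) = - \frac{184}{35}$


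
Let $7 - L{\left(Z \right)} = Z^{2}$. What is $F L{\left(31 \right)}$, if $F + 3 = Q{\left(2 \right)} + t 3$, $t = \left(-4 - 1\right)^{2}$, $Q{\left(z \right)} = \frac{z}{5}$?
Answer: $- \frac{345348}{5} \approx -69070.0$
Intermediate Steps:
$Q{\left(z \right)} = \frac{z}{5}$ ($Q{\left(z \right)} = z \frac{1}{5} = \frac{z}{5}$)
$L{\left(Z \right)} = 7 - Z^{2}$
$t = 25$ ($t = \left(-5\right)^{2} = 25$)
$F = \frac{362}{5}$ ($F = -3 + \left(\frac{1}{5} \cdot 2 + 25 \cdot 3\right) = -3 + \left(\frac{2}{5} + 75\right) = -3 + \frac{377}{5} = \frac{362}{5} \approx 72.4$)
$F L{\left(31 \right)} = \frac{362 \left(7 - 31^{2}\right)}{5} = \frac{362 \left(7 - 961\right)}{5} = \frac{362}{5} \left(-954\right) = - \frac{345348}{5}$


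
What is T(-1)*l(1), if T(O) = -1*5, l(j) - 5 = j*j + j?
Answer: -35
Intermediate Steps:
l(j) = 5 + j + j² (l(j) = 5 + (j*j + j) = 5 + (j² + j) = 5 + (j + j²) = 5 + j + j²)
T(O) = -5
T(-1)*l(1) = -5*(5 + 1 + 1²) = -5*(5 + 1 + 1) = -5*7 = -35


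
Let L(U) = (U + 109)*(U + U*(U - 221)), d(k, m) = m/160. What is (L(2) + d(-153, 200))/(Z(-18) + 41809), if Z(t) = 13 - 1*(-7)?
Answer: -193579/167316 ≈ -1.1570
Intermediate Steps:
Z(t) = 20 (Z(t) = 13 + 7 = 20)
d(k, m) = m/160 (d(k, m) = m*(1/160) = m/160)
L(U) = (109 + U)*(U + U*(-221 + U))
(L(2) + d(-153, 200))/(Z(-18) + 41809) = (2*(-23980 + 2² - 111*2) + (1/160)*200)/(20 + 41809) = (2*(-23980 + 4 - 222) + 5/4)/41829 = (2*(-24198) + 5/4)*(1/41829) = (-48396 + 5/4)*(1/41829) = -193579/4*1/41829 = -193579/167316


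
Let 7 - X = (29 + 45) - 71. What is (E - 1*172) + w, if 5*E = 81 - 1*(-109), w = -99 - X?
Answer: -237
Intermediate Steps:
X = 4 (X = 7 - ((29 + 45) - 71) = 7 - (74 - 71) = 7 - 1*3 = 7 - 3 = 4)
w = -103 (w = -99 - 1*4 = -99 - 4 = -103)
E = 38 (E = (81 - 1*(-109))/5 = (81 + 109)/5 = (⅕)*190 = 38)
(E - 1*172) + w = (38 - 1*172) - 103 = (38 - 172) - 103 = -134 - 103 = -237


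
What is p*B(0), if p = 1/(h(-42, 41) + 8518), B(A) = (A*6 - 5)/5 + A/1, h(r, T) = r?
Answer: -1/8476 ≈ -0.00011798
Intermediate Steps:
B(A) = -1 + 11*A/5 (B(A) = (6*A - 5)*(1/5) + A*1 = (-5 + 6*A)*(1/5) + A = (-1 + 6*A/5) + A = -1 + 11*A/5)
p = 1/8476 (p = 1/(-42 + 8518) = 1/8476 ≈ 0.00011798)
p*B(0) = (-1 + (11/5)*0)/8476 = (-1 + 0)/8476 = (1/8476)*(-1) = -1/8476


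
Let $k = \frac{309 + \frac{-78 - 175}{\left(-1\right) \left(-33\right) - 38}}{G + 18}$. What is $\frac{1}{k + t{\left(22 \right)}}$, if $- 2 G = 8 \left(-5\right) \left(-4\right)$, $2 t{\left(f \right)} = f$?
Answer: $\frac{5}{26} \approx 0.19231$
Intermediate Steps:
$t{\left(f \right)} = \frac{f}{2}$
$G = -80$ ($G = - \frac{8 \left(-5\right) \left(-4\right)}{2} = - \frac{\left(-40\right) \left(-4\right)}{2} = \left(- \frac{1}{2}\right) 160 = -80$)
$k = - \frac{29}{5}$ ($k = \frac{309 + \frac{-78 - 175}{\left(-1\right) \left(-33\right) - 38}}{-80 + 18} = \frac{309 - \frac{253}{33 - 38}}{-62} = \left(309 - \frac{253}{-5}\right) \left(- \frac{1}{62}\right) = \left(309 - - \frac{253}{5}\right) \left(- \frac{1}{62}\right) = \left(309 + \frac{253}{5}\right) \left(- \frac{1}{62}\right) = \frac{1798}{5} \left(- \frac{1}{62}\right) = - \frac{29}{5} \approx -5.8$)
$\frac{1}{k + t{\left(22 \right)}} = \frac{1}{- \frac{29}{5} + \frac{1}{2} \cdot 22} = \frac{1}{- \frac{29}{5} + 11} = \frac{1}{\frac{26}{5}} = \frac{5}{26}$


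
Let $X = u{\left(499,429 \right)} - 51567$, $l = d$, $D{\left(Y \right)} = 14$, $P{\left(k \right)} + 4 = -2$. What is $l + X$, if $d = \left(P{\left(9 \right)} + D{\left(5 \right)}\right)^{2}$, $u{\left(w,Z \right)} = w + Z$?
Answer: $-50575$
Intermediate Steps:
$P{\left(k \right)} = -6$ ($P{\left(k \right)} = -4 - 2 = -6$)
$u{\left(w,Z \right)} = Z + w$
$d = 64$ ($d = \left(-6 + 14\right)^{2} = 8^{2} = 64$)
$l = 64$
$X = -50639$ ($X = \left(429 + 499\right) - 51567 = 928 - 51567 = -50639$)
$l + X = 64 - 50639 = -50575$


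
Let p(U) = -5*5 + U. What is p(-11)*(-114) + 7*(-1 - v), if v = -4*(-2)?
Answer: 4041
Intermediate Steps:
v = 8
p(U) = -25 + U
p(-11)*(-114) + 7*(-1 - v) = (-25 - 11)*(-114) + 7*(-1 - 1*8) = -36*(-114) + 7*(-1 - 8) = 4104 + 7*(-9) = 4104 - 63 = 4041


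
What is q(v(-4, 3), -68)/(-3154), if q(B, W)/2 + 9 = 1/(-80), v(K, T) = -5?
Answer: 721/126160 ≈ 0.0057150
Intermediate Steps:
q(B, W) = -721/40 (q(B, W) = -18 + 2/(-80) = -18 + 2*(-1/80) = -18 - 1/40 = -721/40)
q(v(-4, 3), -68)/(-3154) = -721/40/(-3154) = -721/40*(-1/3154) = 721/126160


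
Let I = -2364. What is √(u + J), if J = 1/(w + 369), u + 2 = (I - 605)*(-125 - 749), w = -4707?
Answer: √5425726291582/1446 ≈ 1610.9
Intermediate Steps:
u = 2594904 (u = -2 + (-2364 - 605)*(-125 - 749) = -2 - 2969*(-874) = -2 + 2594906 = 2594904)
J = -1/4338 (J = 1/(-4707 + 369) = 1/(-4338) = -1/4338 ≈ -0.00023052)
√(u + J) = √(2594904 - 1/4338) = √(11256693551/4338) = √5425726291582/1446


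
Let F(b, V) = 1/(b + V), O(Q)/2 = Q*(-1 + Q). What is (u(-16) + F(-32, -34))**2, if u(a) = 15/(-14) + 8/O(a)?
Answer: 283484569/246741264 ≈ 1.1489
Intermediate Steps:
O(Q) = 2*Q*(-1 + Q) (O(Q) = 2*(Q*(-1 + Q)) = 2*Q*(-1 + Q))
F(b, V) = 1/(V + b)
u(a) = -15/14 + 4/(a*(-1 + a)) (u(a) = 15/(-14) + 8/((2*a*(-1 + a))) = 15*(-1/14) + 8*(1/(2*a*(-1 + a))) = -15/14 + 4/(a*(-1 + a)))
(u(-16) + F(-32, -34))**2 = ((1/14)*(56 - 15*(-16)*(-1 - 16))/(-16*(-1 - 16)) + 1/(-34 - 32))**2 = ((1/14)*(-1/16)*(56 - 15*(-16)*(-17))/(-17) + 1/(-66))**2 = ((1/14)*(-1/16)*(-1/17)*(56 - 4080) - 1/66)**2 = ((1/14)*(-1/16)*(-1/17)*(-4024) - 1/66)**2 = (-503/476 - 1/66)**2 = (-16837/15708)**2 = 283484569/246741264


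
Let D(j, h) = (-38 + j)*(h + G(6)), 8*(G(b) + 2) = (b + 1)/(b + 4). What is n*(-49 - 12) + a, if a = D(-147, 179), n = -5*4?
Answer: -504659/16 ≈ -31541.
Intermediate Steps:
G(b) = -2 + (1 + b)/(8*(4 + b)) (G(b) = -2 + ((b + 1)/(b + 4))/8 = -2 + ((1 + b)/(4 + b))/8 = -2 + (1 + b)/(8*(4 + b)))
n = -20
D(j, h) = (-38 + j)*(-153/80 + h) (D(j, h) = (-38 + j)*(h + 3*(-21 - 5*6)/(8*(4 + 6))) = (-38 + j)*(h + (3/8)*(-21 - 30)/10) = (-38 + j)*(h + (3/8)*(⅒)*(-51)) = (-38 + j)*(h - 153/80) = (-38 + j)*(-153/80 + h))
a = -524179/16 (a = 2907/40 - 38*179 - 153/80*(-147) + 179*(-147) = 2907/40 - 6802 + 22491/80 - 26313 = -524179/16 ≈ -32761.)
n*(-49 - 12) + a = -20*(-49 - 12) - 524179/16 = -20*(-61) - 524179/16 = 1220 - 524179/16 = -504659/16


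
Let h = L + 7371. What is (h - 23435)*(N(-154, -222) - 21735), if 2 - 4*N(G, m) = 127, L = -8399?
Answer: 2129871095/4 ≈ 5.3247e+8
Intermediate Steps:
h = -1028 (h = -8399 + 7371 = -1028)
N(G, m) = -125/4 (N(G, m) = 1/2 - 1/4*127 = 1/2 - 127/4 = -125/4)
(h - 23435)*(N(-154, -222) - 21735) = (-1028 - 23435)*(-125/4 - 21735) = -24463*(-87065/4) = 2129871095/4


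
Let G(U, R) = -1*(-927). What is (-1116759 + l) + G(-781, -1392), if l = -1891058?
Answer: -3006890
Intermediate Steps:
G(U, R) = 927
(-1116759 + l) + G(-781, -1392) = (-1116759 - 1891058) + 927 = -3007817 + 927 = -3006890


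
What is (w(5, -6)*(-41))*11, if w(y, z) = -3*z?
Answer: -8118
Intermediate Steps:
(w(5, -6)*(-41))*11 = (-3*(-6)*(-41))*11 = (18*(-41))*11 = -738*11 = -8118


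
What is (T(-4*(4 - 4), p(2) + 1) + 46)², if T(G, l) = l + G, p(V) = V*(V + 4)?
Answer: 3481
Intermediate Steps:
p(V) = V*(4 + V)
T(G, l) = G + l
(T(-4*(4 - 4), p(2) + 1) + 46)² = ((-4*(4 - 4) + (2*(4 + 2) + 1)) + 46)² = ((-4*0 + (2*6 + 1)) + 46)² = ((0 + (12 + 1)) + 46)² = ((0 + 13) + 46)² = (13 + 46)² = 59² = 3481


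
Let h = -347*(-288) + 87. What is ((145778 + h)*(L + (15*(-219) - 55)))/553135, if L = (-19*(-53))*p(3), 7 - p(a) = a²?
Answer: -1316018554/553135 ≈ -2379.2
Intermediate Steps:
h = 100023 (h = 99936 + 87 = 100023)
p(a) = 7 - a²
L = -2014 (L = (-19*(-53))*(7 - 1*3²) = 1007*(7 - 1*9) = 1007*(7 - 9) = 1007*(-2) = -2014)
((145778 + h)*(L + (15*(-219) - 55)))/553135 = ((145778 + 100023)*(-2014 + (15*(-219) - 55)))/553135 = (245801*(-2014 + (-3285 - 55)))*(1/553135) = (245801*(-2014 - 3340))*(1/553135) = (245801*(-5354))*(1/553135) = -1316018554*1/553135 = -1316018554/553135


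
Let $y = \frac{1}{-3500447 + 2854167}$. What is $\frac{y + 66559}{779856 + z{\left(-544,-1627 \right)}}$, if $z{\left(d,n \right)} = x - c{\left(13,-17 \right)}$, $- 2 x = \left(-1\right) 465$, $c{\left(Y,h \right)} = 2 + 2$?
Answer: $\frac{43015750519}{504153010660} \approx 0.085323$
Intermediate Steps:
$c{\left(Y,h \right)} = 4$
$x = \frac{465}{2}$ ($x = - \frac{\left(-1\right) 465}{2} = \left(- \frac{1}{2}\right) \left(-465\right) = \frac{465}{2} \approx 232.5$)
$y = - \frac{1}{646280}$ ($y = \frac{1}{-646280} = - \frac{1}{646280} \approx -1.5473 \cdot 10^{-6}$)
$z{\left(d,n \right)} = \frac{457}{2}$ ($z{\left(d,n \right)} = \frac{465}{2} - 4 = \frac{457}{2}$)
$\frac{y + 66559}{779856 + z{\left(-544,-1627 \right)}} = \frac{- \frac{1}{646280} + 66559}{779856 + \frac{457}{2}} = \frac{43015750519}{646280 \cdot \frac{1560169}{2}} = \frac{43015750519}{646280} \cdot \frac{2}{1560169} = \frac{43015750519}{504153010660}$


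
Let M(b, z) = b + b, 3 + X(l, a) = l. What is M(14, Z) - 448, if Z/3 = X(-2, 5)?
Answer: -420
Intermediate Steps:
X(l, a) = -3 + l
Z = -15 (Z = 3*(-3 - 2) = 3*(-5) = -15)
M(b, z) = 2*b
M(14, Z) - 448 = 2*14 - 448 = 28 - 448 = -420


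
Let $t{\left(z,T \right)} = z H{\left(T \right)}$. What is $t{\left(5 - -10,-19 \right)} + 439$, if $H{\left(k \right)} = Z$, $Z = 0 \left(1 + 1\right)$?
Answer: $439$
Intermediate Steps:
$Z = 0$ ($Z = 0 \cdot 2 = 0$)
$H{\left(k \right)} = 0$
$t{\left(z,T \right)} = 0$ ($t{\left(z,T \right)} = z 0 = 0$)
$t{\left(5 - -10,-19 \right)} + 439 = 0 + 439 = 439$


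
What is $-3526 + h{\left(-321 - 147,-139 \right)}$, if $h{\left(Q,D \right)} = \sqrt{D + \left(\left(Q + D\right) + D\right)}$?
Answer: $-3526 + i \sqrt{885} \approx -3526.0 + 29.749 i$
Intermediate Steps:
$h{\left(Q,D \right)} = \sqrt{Q + 3 D}$ ($h{\left(Q,D \right)} = \sqrt{D + \left(\left(D + Q\right) + D\right)} = \sqrt{D + \left(Q + 2 D\right)} = \sqrt{Q + 3 D}$)
$-3526 + h{\left(-321 - 147,-139 \right)} = -3526 + \sqrt{\left(-321 - 147\right) + 3 \left(-139\right)} = -3526 + \sqrt{\left(-321 - 147\right) - 417} = -3526 + \sqrt{-468 - 417} = -3526 + \sqrt{-885} = -3526 + i \sqrt{885}$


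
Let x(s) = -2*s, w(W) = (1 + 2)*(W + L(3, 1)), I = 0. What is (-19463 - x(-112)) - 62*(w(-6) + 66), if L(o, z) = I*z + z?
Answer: -22849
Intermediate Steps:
L(o, z) = z (L(o, z) = 0*z + z = 0 + z = z)
w(W) = 3 + 3*W (w(W) = (1 + 2)*(W + 1) = 3*(1 + W) = 3 + 3*W)
(-19463 - x(-112)) - 62*(w(-6) + 66) = (-19463 - (-2)*(-112)) - 62*((3 + 3*(-6)) + 66) = (-19463 - 1*224) - 62*((3 - 18) + 66) = (-19463 - 224) - 62*(-15 + 66) = -19687 - 62*51 = -19687 - 3162 = -22849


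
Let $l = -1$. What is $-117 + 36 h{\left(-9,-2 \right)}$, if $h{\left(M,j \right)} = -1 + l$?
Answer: $-189$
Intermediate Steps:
$h{\left(M,j \right)} = -2$ ($h{\left(M,j \right)} = -1 - 1 = -2$)
$-117 + 36 h{\left(-9,-2 \right)} = -117 + 36 \left(-2\right) = -117 - 72 = -189$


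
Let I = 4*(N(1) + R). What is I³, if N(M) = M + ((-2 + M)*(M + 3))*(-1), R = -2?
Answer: 1728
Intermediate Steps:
N(M) = M - (-2 + M)*(3 + M) (N(M) = M + ((-2 + M)*(3 + M))*(-1) = M - (-2 + M)*(3 + M))
I = 12 (I = 4*((6 - 1*1²) - 2) = 4*((6 - 1*1) - 2) = 4*((6 - 1) - 2) = 4*(5 - 2) = 4*3 = 12)
I³ = 12³ = 1728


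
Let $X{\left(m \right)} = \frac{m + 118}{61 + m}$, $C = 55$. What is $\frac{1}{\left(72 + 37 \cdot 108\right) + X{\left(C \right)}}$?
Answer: $\frac{116}{472061} \approx 0.00024573$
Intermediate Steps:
$X{\left(m \right)} = \frac{118 + m}{61 + m}$
$\frac{1}{\left(72 + 37 \cdot 108\right) + X{\left(C \right)}} = \frac{1}{\left(72 + 37 \cdot 108\right) + \frac{118 + 55}{61 + 55}} = \frac{1}{\left(72 + 3996\right) + \frac{1}{116} \cdot 173} = \frac{1}{4068 + \frac{1}{116} \cdot 173} = \frac{1}{4068 + \frac{173}{116}} = \frac{1}{\frac{472061}{116}} = \frac{116}{472061}$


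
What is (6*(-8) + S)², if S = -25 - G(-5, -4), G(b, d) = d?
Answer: 4761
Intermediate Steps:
S = -21 (S = -25 - 1*(-4) = -25 + 4 = -21)
(6*(-8) + S)² = (6*(-8) - 21)² = (-48 - 21)² = (-69)² = 4761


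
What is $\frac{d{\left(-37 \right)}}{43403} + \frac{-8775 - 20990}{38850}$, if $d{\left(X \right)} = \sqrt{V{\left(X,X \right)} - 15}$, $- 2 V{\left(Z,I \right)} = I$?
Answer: $- \frac{5953}{7770} + \frac{\sqrt{14}}{86806} \approx -0.76611$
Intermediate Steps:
$V{\left(Z,I \right)} = - \frac{I}{2}$
$d{\left(X \right)} = \sqrt{-15 - \frac{X}{2}}$ ($d{\left(X \right)} = \sqrt{- \frac{X}{2} - 15} = \sqrt{-15 - \frac{X}{2}}$)
$\frac{d{\left(-37 \right)}}{43403} + \frac{-8775 - 20990}{38850} = \frac{\frac{1}{2} \sqrt{-60 - -74}}{43403} + \frac{-8775 - 20990}{38850} = \frac{\sqrt{-60 + 74}}{2} \cdot \frac{1}{43403} - \frac{5953}{7770} = \frac{\sqrt{14}}{2} \cdot \frac{1}{43403} - \frac{5953}{7770} = \frac{\sqrt{14}}{86806} - \frac{5953}{7770} = - \frac{5953}{7770} + \frac{\sqrt{14}}{86806}$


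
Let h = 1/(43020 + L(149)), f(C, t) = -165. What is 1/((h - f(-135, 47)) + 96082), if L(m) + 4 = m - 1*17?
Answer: 43148/4152865557 ≈ 1.0390e-5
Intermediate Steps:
L(m) = -21 + m (L(m) = -4 + (m - 1*17) = -4 + (m - 17) = -4 + (-17 + m) = -21 + m)
h = 1/43148 (h = 1/(43020 + (-21 + 149)) = 1/(43020 + 128) = 1/43148 ≈ 2.3176e-5)
1/((h - f(-135, 47)) + 96082) = 1/((1/43148 - 1*(-165)) + 96082) = 1/((1/43148 + 165) + 96082) = 1/(7119421/43148 + 96082) = 1/(4152865557/43148) = 43148/4152865557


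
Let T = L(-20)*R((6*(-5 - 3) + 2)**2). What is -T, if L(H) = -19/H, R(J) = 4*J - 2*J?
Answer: -20102/5 ≈ -4020.4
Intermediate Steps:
R(J) = 2*J
T = 20102/5 (T = (-19/(-20))*(2*(6*(-5 - 3) + 2)**2) = (-19*(-1/20))*(2*(6*(-8) + 2)**2) = 19*(2*(-48 + 2)**2)/20 = 19*(2*(-46)**2)/20 = 19*(2*2116)/20 = (19/20)*4232 = 20102/5 ≈ 4020.4)
-T = -1*20102/5 = -20102/5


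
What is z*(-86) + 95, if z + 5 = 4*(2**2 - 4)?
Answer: 525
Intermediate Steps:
z = -5 (z = -5 + 4*(2**2 - 4) = -5 + 4*(4 - 4) = -5 + 4*0 = -5 + 0 = -5)
z*(-86) + 95 = -5*(-86) + 95 = 430 + 95 = 525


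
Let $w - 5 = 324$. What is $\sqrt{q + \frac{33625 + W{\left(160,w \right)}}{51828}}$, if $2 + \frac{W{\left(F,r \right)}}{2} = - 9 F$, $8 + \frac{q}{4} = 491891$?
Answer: $\frac{\sqrt{146807531008201}}{8638} \approx 1402.7$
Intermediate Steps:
$q = 1967532$ ($q = -32 + 4 \cdot 491891 = -32 + 1967564 = 1967532$)
$w = 329$ ($w = 5 + 324 = 329$)
$W{\left(F,r \right)} = -4 - 18 F$ ($W{\left(F,r \right)} = -4 + 2 \left(- 9 F\right) = -4 - 18 F$)
$\sqrt{q + \frac{33625 + W{\left(160,w \right)}}{51828}} = \sqrt{1967532 + \frac{33625 - 2884}{51828}} = \sqrt{1967532 + \left(33625 - 2884\right) \frac{1}{51828}} = \sqrt{1967532 + 30741 \cdot \frac{1}{51828}} = \sqrt{1967532 + \frac{10247}{17276}} = \sqrt{\frac{33991093079}{17276}} = \frac{\sqrt{146807531008201}}{8638}$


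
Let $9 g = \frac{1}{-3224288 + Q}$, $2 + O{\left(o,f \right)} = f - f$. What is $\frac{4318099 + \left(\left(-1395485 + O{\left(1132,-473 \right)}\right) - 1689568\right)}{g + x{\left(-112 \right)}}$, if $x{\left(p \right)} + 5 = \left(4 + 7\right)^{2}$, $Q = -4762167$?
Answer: $\frac{88628853771180}{8337859019} \approx 10630.0$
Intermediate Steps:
$O{\left(o,f \right)} = -2$ ($O{\left(o,f \right)} = -2 + \left(f - f\right) = -2 + 0 = -2$)
$g = - \frac{1}{71878095}$ ($g = \frac{1}{9 \left(-3224288 - 4762167\right)} = \frac{1}{9 \left(-7986455\right)} = \frac{1}{9} \left(- \frac{1}{7986455}\right) = - \frac{1}{71878095} \approx -1.3912 \cdot 10^{-8}$)
$x{\left(p \right)} = 116$ ($x{\left(p \right)} = -5 + \left(4 + 7\right)^{2} = -5 + 11^{2} = -5 + 121 = 116$)
$\frac{4318099 + \left(\left(-1395485 + O{\left(1132,-473 \right)}\right) - 1689568\right)}{g + x{\left(-112 \right)}} = \frac{4318099 - 3085055}{- \frac{1}{71878095} + 116} = \frac{4318099 - 3085055}{\frac{8337859019}{71878095}} = \left(4318099 - 3085055\right) \frac{71878095}{8337859019} = 1233044 \cdot \frac{71878095}{8337859019} = \frac{88628853771180}{8337859019}$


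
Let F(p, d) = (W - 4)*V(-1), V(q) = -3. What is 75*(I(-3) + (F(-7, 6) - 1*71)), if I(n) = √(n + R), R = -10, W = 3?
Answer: -5100 + 75*I*√13 ≈ -5100.0 + 270.42*I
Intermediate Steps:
F(p, d) = 3 (F(p, d) = (3 - 4)*(-3) = -1*(-3) = 3)
I(n) = √(-10 + n) (I(n) = √(n - 10) = √(-10 + n))
75*(I(-3) + (F(-7, 6) - 1*71)) = 75*(√(-10 - 3) + (3 - 1*71)) = 75*(√(-13) + (3 - 71)) = 75*(I*√13 - 68) = 75*(-68 + I*√13) = -5100 + 75*I*√13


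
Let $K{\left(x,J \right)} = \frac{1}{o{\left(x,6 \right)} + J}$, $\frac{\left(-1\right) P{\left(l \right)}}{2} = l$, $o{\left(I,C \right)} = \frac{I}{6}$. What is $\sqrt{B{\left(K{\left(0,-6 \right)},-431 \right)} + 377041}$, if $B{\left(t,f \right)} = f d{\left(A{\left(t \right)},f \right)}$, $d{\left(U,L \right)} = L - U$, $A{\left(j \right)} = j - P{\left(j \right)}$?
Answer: $\frac{\sqrt{2250346}}{2} \approx 750.06$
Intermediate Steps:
$o{\left(I,C \right)} = \frac{I}{6}$ ($o{\left(I,C \right)} = I \frac{1}{6} = \frac{I}{6}$)
$P{\left(l \right)} = - 2 l$
$A{\left(j \right)} = 3 j$ ($A{\left(j \right)} = j - - 2 j = j + 2 j = 3 j$)
$K{\left(x,J \right)} = \frac{1}{J + \frac{x}{6}}$ ($K{\left(x,J \right)} = \frac{1}{\frac{x}{6} + J} = \frac{1}{J + \frac{x}{6}}$)
$B{\left(t,f \right)} = f \left(f - 3 t\right)$
$\sqrt{B{\left(K{\left(0,-6 \right)},-431 \right)} + 377041} = \sqrt{- 431 \left(-431 - 3 \frac{6}{0 + 6 \left(-6\right)}\right) + 377041} = \sqrt{- 431 \left(-431 - 3 \frac{6}{0 - 36}\right) + 377041} = \sqrt{- 431 \left(-431 - 3 \frac{6}{-36}\right) + 377041} = \sqrt{- 431 \left(-431 - 3 \cdot 6 \left(- \frac{1}{36}\right)\right) + 377041} = \sqrt{- 431 \left(-431 - - \frac{1}{2}\right) + 377041} = \sqrt{- 431 \left(-431 + \frac{1}{2}\right) + 377041} = \sqrt{\left(-431\right) \left(- \frac{861}{2}\right) + 377041} = \sqrt{\frac{371091}{2} + 377041} = \sqrt{\frac{1125173}{2}} = \frac{\sqrt{2250346}}{2}$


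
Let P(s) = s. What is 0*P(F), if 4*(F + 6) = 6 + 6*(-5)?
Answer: 0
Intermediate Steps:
F = -12 (F = -6 + (6 + 6*(-5))/4 = -6 + (6 - 30)/4 = -6 + (¼)*(-24) = -6 - 6 = -12)
0*P(F) = 0*(-12) = 0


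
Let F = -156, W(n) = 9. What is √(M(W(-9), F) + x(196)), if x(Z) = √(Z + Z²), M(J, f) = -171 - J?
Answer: √(-180 + 14*√197) ≈ 4.0619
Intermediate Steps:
√(M(W(-9), F) + x(196)) = √((-171 - 1*9) + √(196*(1 + 196))) = √((-171 - 9) + √(196*197)) = √(-180 + √38612) = √(-180 + 14*√197)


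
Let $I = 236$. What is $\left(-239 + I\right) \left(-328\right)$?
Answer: $984$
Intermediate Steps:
$\left(-239 + I\right) \left(-328\right) = \left(-239 + 236\right) \left(-328\right) = \left(-3\right) \left(-328\right) = 984$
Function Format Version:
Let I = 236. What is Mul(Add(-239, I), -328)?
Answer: 984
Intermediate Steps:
Mul(Add(-239, I), -328) = Mul(Add(-239, 236), -328) = Mul(-3, -328) = 984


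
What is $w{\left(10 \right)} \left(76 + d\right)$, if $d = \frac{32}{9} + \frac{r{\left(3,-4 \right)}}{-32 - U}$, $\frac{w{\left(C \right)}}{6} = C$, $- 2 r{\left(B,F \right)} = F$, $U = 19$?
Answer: $\frac{243320}{51} \approx 4771.0$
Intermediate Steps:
$r{\left(B,F \right)} = - \frac{F}{2}$
$w{\left(C \right)} = 6 C$
$d = \frac{538}{153}$ ($d = \frac{32}{9} + \frac{\left(- \frac{1}{2}\right) \left(-4\right)}{-32 - 19} = 32 \cdot \frac{1}{9} + \frac{2}{-32 - 19} = \frac{32}{9} + \frac{2}{-51} = \frac{32}{9} + 2 \left(- \frac{1}{51}\right) = \frac{32}{9} - \frac{2}{51} = \frac{538}{153} \approx 3.5163$)
$w{\left(10 \right)} \left(76 + d\right) = 6 \cdot 10 \left(76 + \frac{538}{153}\right) = 60 \cdot \frac{12166}{153} = \frac{243320}{51}$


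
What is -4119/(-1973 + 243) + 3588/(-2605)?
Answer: 904551/901330 ≈ 1.0036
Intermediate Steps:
-4119/(-1973 + 243) + 3588/(-2605) = -4119/(-1730) + 3588*(-1/2605) = -4119*(-1/1730) - 3588/2605 = 4119/1730 - 3588/2605 = 904551/901330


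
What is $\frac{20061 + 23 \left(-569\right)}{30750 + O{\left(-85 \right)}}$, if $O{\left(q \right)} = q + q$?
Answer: $\frac{317}{1390} \approx 0.22806$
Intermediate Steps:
$O{\left(q \right)} = 2 q$
$\frac{20061 + 23 \left(-569\right)}{30750 + O{\left(-85 \right)}} = \frac{20061 + 23 \left(-569\right)}{30750 + 2 \left(-85\right)} = \frac{20061 - 13087}{30750 - 170} = \frac{6974}{30580} = 6974 \cdot \frac{1}{30580} = \frac{317}{1390}$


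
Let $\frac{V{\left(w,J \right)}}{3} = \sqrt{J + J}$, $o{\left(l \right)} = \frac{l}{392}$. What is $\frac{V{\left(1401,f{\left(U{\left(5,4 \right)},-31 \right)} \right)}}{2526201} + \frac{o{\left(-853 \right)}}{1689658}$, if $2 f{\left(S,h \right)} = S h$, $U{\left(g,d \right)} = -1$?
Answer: $- \frac{853}{662345936} + \frac{\sqrt{31}}{842067} \approx 5.3242 \cdot 10^{-6}$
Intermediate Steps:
$o{\left(l \right)} = \frac{l}{392}$ ($o{\left(l \right)} = l \frac{1}{392} = \frac{l}{392}$)
$f{\left(S,h \right)} = \frac{S h}{2}$
$V{\left(w,J \right)} = 3 \sqrt{2} \sqrt{J}$ ($V{\left(w,J \right)} = 3 \sqrt{J + J} = 3 \sqrt{2 J} = 3 \sqrt{2} \sqrt{J}$)
$\frac{V{\left(1401,f{\left(U{\left(5,4 \right)},-31 \right)} \right)}}{2526201} + \frac{o{\left(-853 \right)}}{1689658} = \frac{3 \sqrt{2} \sqrt{\frac{1}{2} \left(-1\right) \left(-31\right)}}{2526201} + \frac{\frac{1}{392} \left(-853\right)}{1689658} = 3 \sqrt{2} \sqrt{\frac{31}{2}} \cdot \frac{1}{2526201} - \frac{853}{662345936} = 3 \sqrt{2} \frac{\sqrt{62}}{2} \cdot \frac{1}{2526201} - \frac{853}{662345936} = 3 \sqrt{31} \cdot \frac{1}{2526201} - \frac{853}{662345936} = \frac{\sqrt{31}}{842067} - \frac{853}{662345936} = - \frac{853}{662345936} + \frac{\sqrt{31}}{842067}$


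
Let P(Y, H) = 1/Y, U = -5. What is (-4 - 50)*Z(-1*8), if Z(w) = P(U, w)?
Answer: 54/5 ≈ 10.800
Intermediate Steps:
Z(w) = -1/5 (Z(w) = 1/(-5) = -1/5)
(-4 - 50)*Z(-1*8) = (-4 - 50)*(-1/5) = -54*(-1/5) = 54/5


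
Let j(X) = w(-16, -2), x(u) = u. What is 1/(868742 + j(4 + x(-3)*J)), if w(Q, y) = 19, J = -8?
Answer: 1/868761 ≈ 1.1511e-6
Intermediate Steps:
j(X) = 19
1/(868742 + j(4 + x(-3)*J)) = 1/(868742 + 19) = 1/868761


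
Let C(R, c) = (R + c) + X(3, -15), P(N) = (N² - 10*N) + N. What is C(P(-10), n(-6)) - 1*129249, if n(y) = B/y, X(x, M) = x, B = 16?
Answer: -387176/3 ≈ -1.2906e+5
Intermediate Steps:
n(y) = 16/y
P(N) = N² - 9*N
C(R, c) = 3 + R + c (C(R, c) = (R + c) + 3 = 3 + R + c)
C(P(-10), n(-6)) - 1*129249 = (3 - 10*(-9 - 10) + 16/(-6)) - 1*129249 = (3 - 10*(-19) + 16*(-⅙)) - 129249 = (3 + 190 - 8/3) - 129249 = 571/3 - 129249 = -387176/3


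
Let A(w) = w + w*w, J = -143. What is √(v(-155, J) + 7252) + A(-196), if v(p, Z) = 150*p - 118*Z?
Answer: 38220 + 2*√219 ≈ 38250.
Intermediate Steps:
v(p, Z) = -118*Z + 150*p
A(w) = w + w²
√(v(-155, J) + 7252) + A(-196) = √((-118*(-143) + 150*(-155)) + 7252) - 196*(1 - 196) = √((16874 - 23250) + 7252) - 196*(-195) = √(-6376 + 7252) + 38220 = √876 + 38220 = 2*√219 + 38220 = 38220 + 2*√219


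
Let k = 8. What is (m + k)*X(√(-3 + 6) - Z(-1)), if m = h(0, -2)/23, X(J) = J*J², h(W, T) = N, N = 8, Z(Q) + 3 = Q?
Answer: 19200/23 + 9792*√3/23 ≈ 1572.2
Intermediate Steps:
Z(Q) = -3 + Q
h(W, T) = 8
X(J) = J³
m = 8/23 ≈ 0.34783
(m + k)*X(√(-3 + 6) - Z(-1)) = (8/23 + 8)*(√(-3 + 6) - (-3 - 1))³ = 192*(√3 - 1*(-4))³/23 = 192*(√3 + 4)³/23 = 192*(4 + √3)³/23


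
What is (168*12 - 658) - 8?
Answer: 1350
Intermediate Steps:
(168*12 - 658) - 8 = (2016 - 658) - 8 = 1358 - 8 = 1350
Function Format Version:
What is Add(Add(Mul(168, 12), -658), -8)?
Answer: 1350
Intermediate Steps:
Add(Add(Mul(168, 12), -658), -8) = Add(Add(2016, -658), -8) = Add(1358, -8) = 1350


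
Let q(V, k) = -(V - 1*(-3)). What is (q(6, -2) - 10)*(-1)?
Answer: 19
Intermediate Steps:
q(V, k) = -3 - V (q(V, k) = -(V + 3) = -(3 + V) = -3 - V)
(q(6, -2) - 10)*(-1) = ((-3 - 1*6) - 10)*(-1) = ((-3 - 6) - 10)*(-1) = (-9 - 10)*(-1) = -19*(-1) = 19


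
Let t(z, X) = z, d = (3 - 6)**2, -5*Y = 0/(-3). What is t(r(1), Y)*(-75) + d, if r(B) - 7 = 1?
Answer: -591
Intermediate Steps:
r(B) = 8 (r(B) = 7 + 1 = 8)
Y = 0 (Y = -0/(-3) = -0*(-1)/3 = -1/5*0 = 0)
d = 9 (d = (-3)**2 = 9)
t(r(1), Y)*(-75) + d = 8*(-75) + 9 = -600 + 9 = -591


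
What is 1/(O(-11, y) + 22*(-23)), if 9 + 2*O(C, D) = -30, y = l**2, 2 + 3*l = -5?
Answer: -2/1051 ≈ -0.0019029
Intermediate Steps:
l = -7/3 (l = -2/3 + (1/3)*(-5) = -2/3 - 5/3 = -7/3 ≈ -2.3333)
y = 49/9 (y = (-7/3)**2 = 49/9 ≈ 5.4444)
O(C, D) = -39/2 (O(C, D) = -9/2 + (1/2)*(-30) = -9/2 - 15 = -39/2)
1/(O(-11, y) + 22*(-23)) = 1/(-39/2 + 22*(-23)) = 1/(-39/2 - 506) = 1/(-1051/2) = -2/1051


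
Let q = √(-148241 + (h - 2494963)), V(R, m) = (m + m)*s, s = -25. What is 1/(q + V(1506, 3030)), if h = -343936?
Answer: -7575/1147761857 - I*√746785/11477618570 ≈ -6.5998e-6 - 7.5291e-8*I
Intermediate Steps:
V(R, m) = -50*m (V(R, m) = (m + m)*(-25) = (2*m)*(-25) = -50*m)
q = 2*I*√746785 (q = √(-148241 + (-343936 - 2494963)) = √(-148241 - 2838899) = √(-2987140) = 2*I*√746785 ≈ 1728.3*I)
1/(q + V(1506, 3030)) = 1/(2*I*√746785 - 50*3030) = 1/(2*I*√746785 - 151500) = 1/(-151500 + 2*I*√746785)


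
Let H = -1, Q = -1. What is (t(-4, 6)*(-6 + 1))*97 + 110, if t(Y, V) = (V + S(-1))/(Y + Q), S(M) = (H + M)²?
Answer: 1080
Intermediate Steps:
S(M) = (-1 + M)²
t(Y, V) = (4 + V)/(-1 + Y) (t(Y, V) = (V + (-1 - 1)²)/(Y - 1) = (V + (-2)²)/(-1 + Y) = (V + 4)/(-1 + Y) = (4 + V)/(-1 + Y))
(t(-4, 6)*(-6 + 1))*97 + 110 = (((4 + 6)/(-1 - 4))*(-6 + 1))*97 + 110 = ((10/(-5))*(-5))*97 + 110 = (-⅕*10*(-5))*97 + 110 = -2*(-5)*97 + 110 = 10*97 + 110 = 970 + 110 = 1080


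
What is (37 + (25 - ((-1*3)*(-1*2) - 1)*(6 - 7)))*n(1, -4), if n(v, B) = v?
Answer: 67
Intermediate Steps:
(37 + (25 - ((-1*3)*(-1*2) - 1)*(6 - 7)))*n(1, -4) = (37 + (25 - ((-1*3)*(-1*2) - 1)*(6 - 7)))*1 = (37 + (25 - (-3*(-2) - 1)*(-1)))*1 = (37 + (25 - (6 - 1)*(-1)))*1 = (37 + (25 - 5*(-1)))*1 = (37 + (25 - 1*(-5)))*1 = (37 + (25 + 5))*1 = (37 + 30)*1 = 67*1 = 67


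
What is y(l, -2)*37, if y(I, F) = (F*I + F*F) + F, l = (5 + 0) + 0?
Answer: -296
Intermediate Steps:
l = 5 (l = 5 + 0 = 5)
y(I, F) = F + F² + F*I (y(I, F) = (F*I + F²) + F = (F² + F*I) + F = F + F² + F*I)
y(l, -2)*37 = -2*(1 - 2 + 5)*37 = -2*4*37 = -8*37 = -296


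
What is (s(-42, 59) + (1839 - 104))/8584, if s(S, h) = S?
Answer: 1693/8584 ≈ 0.19723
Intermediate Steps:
(s(-42, 59) + (1839 - 104))/8584 = (-42 + (1839 - 104))/8584 = (-42 + 1735)*(1/8584) = 1693*(1/8584) = 1693/8584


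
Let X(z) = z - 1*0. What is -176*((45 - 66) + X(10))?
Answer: 1936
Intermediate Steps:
X(z) = z (X(z) = z + 0 = z)
-176*((45 - 66) + X(10)) = -176*((45 - 66) + 10) = -176*(-21 + 10) = -176*(-11) = 1936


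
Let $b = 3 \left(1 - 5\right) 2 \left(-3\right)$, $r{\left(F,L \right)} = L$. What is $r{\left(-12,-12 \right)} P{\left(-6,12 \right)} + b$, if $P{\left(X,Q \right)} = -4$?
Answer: $120$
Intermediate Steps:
$b = 72$ ($b = 3 \left(-4\right) 2 \left(-3\right) = \left(-12\right) 2 \left(-3\right) = \left(-24\right) \left(-3\right) = 72$)
$r{\left(-12,-12 \right)} P{\left(-6,12 \right)} + b = \left(-12\right) \left(-4\right) + 72 = 48 + 72 = 120$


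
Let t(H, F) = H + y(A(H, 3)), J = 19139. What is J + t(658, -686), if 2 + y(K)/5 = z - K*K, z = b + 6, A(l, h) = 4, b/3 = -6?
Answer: 19647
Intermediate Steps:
b = -18 (b = 3*(-6) = -18)
z = -12 (z = -18 + 6 = -12)
y(K) = -70 - 5*K² (y(K) = -10 + 5*(-12 - K*K) = -10 + 5*(-12 - K²) = -10 + (-60 - 5*K²) = -70 - 5*K²)
t(H, F) = -150 + H (t(H, F) = H + (-70 - 5*4²) = H + (-70 - 5*16) = H + (-70 - 80) = H - 150 = -150 + H)
J + t(658, -686) = 19139 + (-150 + 658) = 19139 + 508 = 19647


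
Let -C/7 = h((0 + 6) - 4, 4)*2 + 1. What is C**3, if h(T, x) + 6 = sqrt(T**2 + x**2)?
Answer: 1362053 - 607796*sqrt(5) ≈ 2979.8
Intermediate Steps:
h(T, x) = -6 + sqrt(T**2 + x**2)
C = 77 - 28*sqrt(5) (C = -7*((-6 + sqrt(((0 + 6) - 4)**2 + 4**2))*2 + 1) = -7*((-6 + sqrt((6 - 4)**2 + 16))*2 + 1) = -7*((-6 + sqrt(2**2 + 16))*2 + 1) = -7*((-6 + sqrt(4 + 16))*2 + 1) = -7*((-6 + sqrt(20))*2 + 1) = -7*((-6 + 2*sqrt(5))*2 + 1) = -7*((-12 + 4*sqrt(5)) + 1) = -7*(-11 + 4*sqrt(5)) = 77 - 28*sqrt(5) ≈ 14.390)
C**3 = (77 - 28*sqrt(5))**3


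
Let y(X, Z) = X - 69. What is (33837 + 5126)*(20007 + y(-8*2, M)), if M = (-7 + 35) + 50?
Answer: 776220886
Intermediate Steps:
M = 78 (M = 28 + 50 = 78)
y(X, Z) = -69 + X
(33837 + 5126)*(20007 + y(-8*2, M)) = (33837 + 5126)*(20007 + (-69 - 8*2)) = 38963*(20007 + (-69 - 16)) = 38963*(20007 - 85) = 38963*19922 = 776220886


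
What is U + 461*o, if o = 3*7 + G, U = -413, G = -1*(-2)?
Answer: 10190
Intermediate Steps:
G = 2
o = 23 (o = 3*7 + 2 = 21 + 2 = 23)
U + 461*o = -413 + 461*23 = -413 + 10603 = 10190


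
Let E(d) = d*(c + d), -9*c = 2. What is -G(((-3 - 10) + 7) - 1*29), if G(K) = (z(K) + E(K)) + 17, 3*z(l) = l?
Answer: -11143/9 ≈ -1238.1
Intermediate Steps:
c = -2/9 (c = -⅑*2 = -2/9 ≈ -0.22222)
z(l) = l/3
E(d) = d*(-2/9 + d)
G(K) = 17 + K/3 + K*(-2 + 9*K)/9 (G(K) = (K/3 + K*(-2 + 9*K)/9) + 17 = 17 + K/3 + K*(-2 + 9*K)/9)
-G(((-3 - 10) + 7) - 1*29) = -(17 + (((-3 - 10) + 7) - 1*29)² + (((-3 - 10) + 7) - 1*29)/9) = -(17 + ((-13 + 7) - 29)² + ((-13 + 7) - 29)/9) = -(17 + (-6 - 29)² + (-6 - 29)/9) = -(17 + (-35)² + (⅑)*(-35)) = -(17 + 1225 - 35/9) = -1*11143/9 = -11143/9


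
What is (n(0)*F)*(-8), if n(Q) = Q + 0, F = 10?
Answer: 0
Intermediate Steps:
n(Q) = Q
(n(0)*F)*(-8) = (0*10)*(-8) = 0*(-8) = 0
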